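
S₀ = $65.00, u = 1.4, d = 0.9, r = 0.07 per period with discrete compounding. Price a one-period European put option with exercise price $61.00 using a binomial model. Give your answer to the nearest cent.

$1.54

Risk-neutral probability p = (1 + 0.07 − 0.9)/(1.4 − 0.9) = 0.1700/0.5000 = 0.3400
Terminal stock prices: S_u = 91, S_d = 58.5
Terminal payoffs (K − S): max(-30, 0) = 0, max(2.5, 0) = 2.5
Node 0 (S = 65): V_0 = 1/1.07·[0.3400·0.0000 + 0.6600·2.5000] = 1.5421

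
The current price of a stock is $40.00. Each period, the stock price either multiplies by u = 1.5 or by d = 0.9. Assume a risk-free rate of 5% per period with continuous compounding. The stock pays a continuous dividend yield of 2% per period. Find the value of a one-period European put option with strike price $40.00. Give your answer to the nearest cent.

Per-period risk-free factor R = e^0.05 = 1.0513; dividend-adjusted growth = e^(0.05−0.02) = 1.0305.
Risk-neutral probability p = (1.0305 − 0.9)/(1.5 − 0.9) = 0.1305/0.6000 = 0.2174
Terminal stock prices: S_u = 60, S_d = 36
Terminal payoffs (K − S): max(-20, 0) = 0, max(4, 0) = 4
Node 0 (S = 40): V_0 = e^(−0.05)·[0.2174·0.0000 + 0.7826·4.0000] = 2.9776

$2.98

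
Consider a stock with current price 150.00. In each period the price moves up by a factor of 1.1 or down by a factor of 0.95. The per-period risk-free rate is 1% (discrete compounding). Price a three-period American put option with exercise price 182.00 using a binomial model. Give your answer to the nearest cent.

32.00

Risk-neutral probability p = (1 + 0.01 − 0.95)/(1.1 − 0.95) = 0.0600/0.1500 = 0.4000
Terminal stock prices: S_uuu = 199.7, S_uud = 172.4, S_udd = 148.9, S_ddd = 128.6
Terminal payoffs (K − S): max(-17.65, 0) = 0, max(9.575, 0) = 9.575, max(33.09, 0) = 33.09, max(53.39, 0) = 53.39
Node uu (S = 181.5): continuation = 1/1.01·[0.4000·0.0000 + 0.6000·9.5750] = 5.6881; exercise value = 0.5000 ≤ continuation, so V_uu = 5.6881
Node ud (S = 156.8): continuation = 1/1.01·[0.4000·9.5750 + 0.6000·33.0875] = 23.4480; exercise value = 25.2500 > continuation, so V_ud = 25.2500 (exercise)
Node dd (S = 135.4): continuation = 1/1.01·[0.4000·33.0875 + 0.6000·53.3938] = 44.8230; exercise value = 46.6250 > continuation, so V_dd = 46.6250 (exercise)
Node u (S = 165): continuation = 1/1.01·[0.4000·5.6881 + 0.6000·25.2500] = 17.2527; exercise value = 17.0000 ≤ continuation, so V_u = 17.2527
Node d (S = 142.5): continuation = 1/1.01·[0.4000·25.2500 + 0.6000·46.6250] = 37.6980; exercise value = 39.5000 > continuation, so V_d = 39.5000 (exercise)
Node 0 (S = 150): continuation = 1/1.01·[0.4000·17.2527 + 0.6000·39.5000] = 30.2981; exercise value = 32.0000 > continuation, so V_0 = 32.0000 (exercise)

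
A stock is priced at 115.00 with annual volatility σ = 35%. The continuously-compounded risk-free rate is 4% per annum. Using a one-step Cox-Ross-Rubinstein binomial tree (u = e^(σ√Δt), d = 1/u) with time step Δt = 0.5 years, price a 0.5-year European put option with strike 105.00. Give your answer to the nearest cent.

7.77

CRR parameters: u = e^(σ√Δt) = e^(0.35·√0.5) = 1.2808, d = 1/u = 0.7808
Per-period rate: rΔt = 0.04·0.5 = 0.02, so R = e^0.02 = 1.0202
Risk-neutral probability p = (e^0.02 − 0.7808)/(1.2808 − 0.7808) = 0.2394/0.5000 = 0.4788
Terminal stock prices: S_u = 147.3, S_d = 89.79
Terminal payoffs (K − S): max(-42.29, 0) = 0, max(15.21, 0) = 15.21
Node 0 (S = 115): V_0 = e^(−0.02)·[0.4788·0.0000 + 0.5212·15.2126] = 7.7712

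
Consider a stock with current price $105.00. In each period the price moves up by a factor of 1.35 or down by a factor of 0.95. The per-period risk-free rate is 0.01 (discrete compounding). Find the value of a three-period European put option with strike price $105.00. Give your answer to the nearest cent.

Risk-neutral probability p = (1 + 0.01 − 0.95)/(1.35 − 0.95) = 0.0600/0.4000 = 0.1500
Terminal stock prices: S_uuu = 258.3, S_uud = 181.8, S_udd = 127.9, S_ddd = 90.02
Terminal payoffs (K − S): max(-153.3, 0) = 0, max(-76.79, 0) = 0, max(-22.93, 0) = 0, max(14.98, 0) = 14.98
Node uu (S = 191.4): V_uu = 1/1.01·[0.1500·0.0000 + 0.8500·0.0000] = 0.0000
Node ud (S = 134.7): V_ud = 1/1.01·[0.1500·0.0000 + 0.8500·0.0000] = 0.0000
Node dd (S = 94.76): V_dd = 1/1.01·[0.1500·0.0000 + 0.8500·14.9756] = 12.6032
Node u (S = 141.8): V_u = 1/1.01·[0.1500·0.0000 + 0.8500·0.0000] = 0.0000
Node d (S = 99.75): V_d = 1/1.01·[0.1500·0.0000 + 0.8500·12.6032] = 10.6067
Node 0 (S = 105): V_0 = 1/1.01·[0.1500·0.0000 + 0.8500·10.6067] = 8.9264

$8.93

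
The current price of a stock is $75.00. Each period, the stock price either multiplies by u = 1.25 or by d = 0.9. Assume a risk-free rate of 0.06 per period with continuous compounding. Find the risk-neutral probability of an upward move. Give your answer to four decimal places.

p = 0.4624

Risk-neutral probability p = (e^0.06 − 0.9)/(1.25 − 0.9) = 0.1618/0.3500 = 0.4624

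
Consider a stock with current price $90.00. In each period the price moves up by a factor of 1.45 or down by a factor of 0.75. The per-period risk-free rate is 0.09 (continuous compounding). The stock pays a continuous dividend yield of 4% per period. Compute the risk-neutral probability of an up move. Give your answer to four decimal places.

p = 0.4304

Per-period risk-free factor R = e^0.09 = 1.0942; dividend-adjusted growth = e^(0.09−0.04) = 1.0513.
Risk-neutral probability p = (1.0513 − 0.75)/(1.45 − 0.75) = 0.3013/0.7000 = 0.4304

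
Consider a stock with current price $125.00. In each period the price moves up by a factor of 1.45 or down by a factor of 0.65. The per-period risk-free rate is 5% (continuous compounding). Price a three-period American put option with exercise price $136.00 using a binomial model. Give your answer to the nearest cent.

Risk-neutral probability p = (e^0.05 − 0.65)/(1.45 − 0.65) = 0.4013/0.8000 = 0.5016
Terminal stock prices: S_uuu = 381.1, S_uud = 170.8, S_udd = 76.58, S_ddd = 34.33
Terminal payoffs (K − S): max(-245.1, 0) = 0, max(-34.83, 0) = 0, max(59.42, 0) = 59.42, max(101.7, 0) = 101.7
Node uu (S = 262.8): continuation = e^(−0.05)·[0.5016·0.0000 + 0.4984·0.0000] = 0.0000; exercise value = 0.0000 ≤ continuation, so V_uu = 0.0000
Node ud (S = 117.8): continuation = e^(−0.05)·[0.5016·0.0000 + 0.4984·59.4219] = 28.1721; exercise value = 18.1875 ≤ continuation, so V_ud = 28.1721
Node dd (S = 52.81): continuation = e^(−0.05)·[0.5016·59.4219 + 0.4984·101.6719] = 76.5547; exercise value = 83.1875 > continuation, so V_dd = 83.1875 (exercise)
Node u (S = 181.2): continuation = e^(−0.05)·[0.5016·0.0000 + 0.4984·28.1721] = 13.3565; exercise value = 0.0000 ≤ continuation, so V_u = 13.3565
Node d (S = 81.25): continuation = e^(−0.05)·[0.5016·28.1721 + 0.4984·83.1875] = 52.8811; exercise value = 54.7500 > continuation, so V_d = 54.7500 (exercise)
Node 0 (S = 125): continuation = e^(−0.05)·[0.5016·13.3565 + 0.4984·54.7500] = 32.3299; exercise value = 11.0000 ≤ continuation, so V_0 = 32.3299

$32.33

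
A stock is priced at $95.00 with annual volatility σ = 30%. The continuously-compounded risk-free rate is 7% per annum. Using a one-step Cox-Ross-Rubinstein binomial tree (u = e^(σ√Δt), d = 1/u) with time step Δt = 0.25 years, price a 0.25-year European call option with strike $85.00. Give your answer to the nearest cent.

$13.00

CRR parameters: u = e^(σ√Δt) = e^(0.3·√0.25) = 1.1618, d = 1/u = 0.8607
Per-period rate: rΔt = 0.07·0.25 = 0.0175, so R = e^0.0175 = 1.0177
Risk-neutral probability p = (e^0.0175 − 0.8607)/(1.1618 − 0.8607) = 0.1569/0.3011 = 0.5212
Terminal stock prices: S_u = 110.4, S_d = 81.77
Terminal payoffs (S − K): max(25.37, 0) = 25.37, max(-3.233, 0) = 0
Node 0 (S = 95): V_0 = e^(−0.0175)·[0.5212·25.3743 + 0.4788·0.0000] = 12.9956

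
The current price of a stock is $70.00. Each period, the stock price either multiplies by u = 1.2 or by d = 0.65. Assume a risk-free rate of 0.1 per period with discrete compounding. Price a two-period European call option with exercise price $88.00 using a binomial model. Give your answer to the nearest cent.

Risk-neutral probability p = (1 + 0.1 − 0.65)/(1.2 − 0.65) = 0.4500/0.5500 = 0.8182
Terminal stock prices: S_uu = 100.8, S_ud = 54.6, S_dd = 29.58
Terminal payoffs (S − K): max(12.8, 0) = 12.8, max(-33.4, 0) = 0, max(-58.42, 0) = 0
Node u (S = 84): V_u = 1/1.1·[0.8182·12.8000 + 0.1818·0.0000] = 9.5207
Node d (S = 45.5): V_d = 1/1.1·[0.8182·0.0000 + 0.1818·0.0000] = 0.0000
Node 0 (S = 70): V_0 = 1/1.1·[0.8182·9.5207 + 0.1818·0.0000] = 7.0815

$7.08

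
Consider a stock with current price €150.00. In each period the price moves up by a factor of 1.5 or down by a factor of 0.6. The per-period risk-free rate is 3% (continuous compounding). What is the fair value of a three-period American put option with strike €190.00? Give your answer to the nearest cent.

Risk-neutral probability p = (e^0.03 − 0.6)/(1.5 − 0.6) = 0.4305/0.9000 = 0.4783
Terminal stock prices: S_uuu = 506.2, S_uud = 202.5, S_udd = 81, S_ddd = 32.4
Terminal payoffs (K − S): max(-316.2, 0) = 0, max(-12.5, 0) = 0, max(109, 0) = 109, max(157.6, 0) = 157.6
Node uu (S = 337.5): continuation = e^(−0.03)·[0.4783·0.0000 + 0.5217·0.0000] = 0.0000; exercise value = 0.0000 ≤ continuation, so V_uu = 0.0000
Node ud (S = 135): continuation = e^(−0.03)·[0.4783·0.0000 + 0.5217·109.0000] = 55.1865; exercise value = 55.0000 ≤ continuation, so V_ud = 55.1865
Node dd (S = 54): continuation = e^(−0.03)·[0.4783·109.0000 + 0.5217·157.6000] = 130.3847; exercise value = 136.0000 > continuation, so V_dd = 136.0000 (exercise)
Node u (S = 225): continuation = e^(−0.03)·[0.4783·0.0000 + 0.5217·55.1865] = 27.9408; exercise value = 0.0000 ≤ continuation, so V_u = 27.9408
Node d (S = 90): continuation = e^(−0.03)·[0.4783·55.1865 + 0.5217·136.0000] = 94.4712; exercise value = 100.0000 > continuation, so V_d = 100.0000 (exercise)
Node 0 (S = 150): continuation = e^(−0.03)·[0.4783·27.9408 + 0.5217·100.0000] = 63.5985; exercise value = 40.0000 ≤ continuation, so V_0 = 63.5985

€63.60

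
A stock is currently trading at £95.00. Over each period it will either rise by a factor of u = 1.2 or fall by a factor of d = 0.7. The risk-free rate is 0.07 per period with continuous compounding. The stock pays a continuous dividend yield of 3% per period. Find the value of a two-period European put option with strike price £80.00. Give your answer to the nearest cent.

Per-period risk-free factor R = e^0.07 = 1.0725; dividend-adjusted growth = e^(0.07−0.03) = 1.0408.
Risk-neutral probability p = (1.0408 − 0.7)/(1.2 − 0.7) = 0.3408/0.5000 = 0.6816
Terminal stock prices: S_uu = 136.8, S_ud = 79.8, S_dd = 46.55
Terminal payoffs (K − S): max(-56.8, 0) = 0, max(0.2, 0) = 0.2, max(33.45, 0) = 33.45
Node u (S = 114): V_u = e^(−0.07)·[0.6816·0.0000 + 0.3184·0.2000] = 0.0594
Node d (S = 66.5): V_d = e^(−0.07)·[0.6816·0.2000 + 0.3184·33.4500] = 10.0569
Node 0 (S = 95): V_0 = e^(−0.07)·[0.6816·0.0594 + 0.3184·10.0569] = 3.0232

£3.02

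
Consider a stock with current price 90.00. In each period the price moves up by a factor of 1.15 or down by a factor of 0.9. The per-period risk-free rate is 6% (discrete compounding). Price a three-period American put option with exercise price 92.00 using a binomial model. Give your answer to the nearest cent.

Risk-neutral probability p = (1 + 0.06 − 0.9)/(1.15 − 0.9) = 0.1600/0.2500 = 0.6400
Terminal stock prices: S_uuu = 136.9, S_uud = 107.1, S_udd = 83.83, S_ddd = 65.61
Terminal payoffs (K − S): max(-44.88, 0) = 0, max(-15.12, 0) = 0, max(8.165, 0) = 8.165, max(26.39, 0) = 26.39
Node uu (S = 119): continuation = 1/1.06·[0.6400·0.0000 + 0.3600·0.0000] = 0.0000; exercise value = 0.0000 ≤ continuation, so V_uu = 0.0000
Node ud (S = 93.15): continuation = 1/1.06·[0.6400·0.0000 + 0.3600·8.1650] = 2.7730; exercise value = 0.0000 ≤ continuation, so V_ud = 2.7730
Node dd (S = 72.9): continuation = 1/1.06·[0.6400·8.1650 + 0.3600·26.3900] = 13.8925; exercise value = 19.1000 > continuation, so V_dd = 19.1000 (exercise)
Node u (S = 103.5): continuation = 1/1.06·[0.6400·0.0000 + 0.3600·2.7730] = 0.9418; exercise value = 0.0000 ≤ continuation, so V_u = 0.9418
Node d (S = 81): continuation = 1/1.06·[0.6400·2.7730 + 0.3600·19.1000] = 8.1611; exercise value = 11.0000 > continuation, so V_d = 11.0000 (exercise)
Node 0 (S = 90): continuation = 1/1.06·[0.6400·0.9418 + 0.3600·11.0000] = 4.3045; exercise value = 2.0000 ≤ continuation, so V_0 = 4.3045

4.30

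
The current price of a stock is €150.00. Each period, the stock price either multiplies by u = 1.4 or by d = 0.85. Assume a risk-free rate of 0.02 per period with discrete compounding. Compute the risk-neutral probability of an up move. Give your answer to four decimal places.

p = 0.3091

Risk-neutral probability p = (1 + 0.02 − 0.85)/(1.4 − 0.85) = 0.1700/0.5500 = 0.3091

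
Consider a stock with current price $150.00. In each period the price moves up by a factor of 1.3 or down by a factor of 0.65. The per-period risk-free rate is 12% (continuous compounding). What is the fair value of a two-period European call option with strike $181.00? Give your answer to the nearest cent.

$30.78

Risk-neutral probability p = (e^0.12 − 0.65)/(1.3 − 0.65) = 0.4775/0.6500 = 0.7346
Terminal stock prices: S_uu = 253.5, S_ud = 126.8, S_dd = 63.38
Terminal payoffs (S − K): max(72.5, 0) = 72.5, max(-54.25, 0) = 0, max(-117.6, 0) = 0
Node u (S = 195): V_u = e^(−0.12)·[0.7346·72.5000 + 0.2654·0.0000] = 47.2367
Node d (S = 97.5): V_d = e^(−0.12)·[0.7346·0.0000 + 0.2654·0.0000] = 0.0000
Node 0 (S = 150): V_0 = e^(−0.12)·[0.7346·47.2367 + 0.2654·0.0000] = 30.7767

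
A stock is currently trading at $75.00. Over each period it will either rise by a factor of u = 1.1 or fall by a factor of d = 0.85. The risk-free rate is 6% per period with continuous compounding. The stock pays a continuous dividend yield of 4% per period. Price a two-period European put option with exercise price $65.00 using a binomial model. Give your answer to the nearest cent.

Per-period risk-free factor R = e^0.06 = 1.0618; dividend-adjusted growth = e^(0.06−0.04) = 1.0202.
Risk-neutral probability p = (1.0202 − 0.85)/(1.1 − 0.85) = 0.1702/0.2500 = 0.6808
Terminal stock prices: S_uu = 90.75, S_ud = 70.12, S_dd = 54.19
Terminal payoffs (K − S): max(-25.75, 0) = 0, max(-5.125, 0) = 0, max(10.81, 0) = 10.81
Node u (S = 82.5): V_u = e^(−0.06)·[0.6808·0.0000 + 0.3192·0.0000] = 0.0000
Node d (S = 63.75): V_d = e^(−0.06)·[0.6808·0.0000 + 0.3192·10.8125] = 3.2503
Node 0 (S = 75): V_0 = e^(−0.06)·[0.6808·0.0000 + 0.3192·3.2503] = 0.9771

$0.98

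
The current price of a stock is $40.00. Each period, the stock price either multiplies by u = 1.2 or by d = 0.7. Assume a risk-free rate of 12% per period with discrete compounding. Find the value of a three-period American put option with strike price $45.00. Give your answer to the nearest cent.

$5.00

Risk-neutral probability p = (1 + 0.12 − 0.7)/(1.2 − 0.7) = 0.4200/0.5000 = 0.8400
Terminal stock prices: S_uuu = 69.12, S_uud = 40.32, S_udd = 23.52, S_ddd = 13.72
Terminal payoffs (K − S): max(-24.12, 0) = 0, max(4.68, 0) = 4.68, max(21.48, 0) = 21.48, max(31.28, 0) = 31.28
Node uu (S = 57.6): continuation = 1/1.12·[0.8400·0.0000 + 0.1600·4.6800] = 0.6686; exercise value = 0.0000 ≤ continuation, so V_uu = 0.6686
Node ud (S = 33.6): continuation = 1/1.12·[0.8400·4.6800 + 0.1600·21.4800] = 6.5786; exercise value = 11.4000 > continuation, so V_ud = 11.4000 (exercise)
Node dd (S = 19.6): continuation = 1/1.12·[0.8400·21.4800 + 0.1600·31.2800] = 20.5786; exercise value = 25.4000 > continuation, so V_dd = 25.4000 (exercise)
Node u (S = 48): continuation = 1/1.12·[0.8400·0.6686 + 0.1600·11.4000] = 2.1300; exercise value = 0.0000 ≤ continuation, so V_u = 2.1300
Node d (S = 28): continuation = 1/1.12·[0.8400·11.4000 + 0.1600·25.4000] = 12.1786; exercise value = 17.0000 > continuation, so V_d = 17.0000 (exercise)
Node 0 (S = 40): continuation = 1/1.12·[0.8400·2.1300 + 0.1600·17.0000] = 4.0261; exercise value = 5.0000 > continuation, so V_0 = 5.0000 (exercise)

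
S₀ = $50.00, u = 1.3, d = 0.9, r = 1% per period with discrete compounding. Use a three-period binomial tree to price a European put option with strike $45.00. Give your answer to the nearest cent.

Risk-neutral probability p = (1 + 0.01 − 0.9)/(1.3 − 0.9) = 0.1100/0.4000 = 0.2750
Terminal stock prices: S_uuu = 109.9, S_uud = 76.05, S_udd = 52.65, S_ddd = 36.45
Terminal payoffs (K − S): max(-64.85, 0) = 0, max(-31.05, 0) = 0, max(-7.65, 0) = 0, max(8.55, 0) = 8.55
Node uu (S = 84.5): V_uu = 1/1.01·[0.2750·0.0000 + 0.7250·0.0000] = 0.0000
Node ud (S = 58.5): V_ud = 1/1.01·[0.2750·0.0000 + 0.7250·0.0000] = 0.0000
Node dd (S = 40.5): V_dd = 1/1.01·[0.2750·0.0000 + 0.7250·8.5500] = 6.1374
Node u (S = 65): V_u = 1/1.01·[0.2750·0.0000 + 0.7250·0.0000] = 0.0000
Node d (S = 45): V_d = 1/1.01·[0.2750·0.0000 + 0.7250·6.1374] = 4.4055
Node 0 (S = 50): V_0 = 1/1.01·[0.2750·0.0000 + 0.7250·4.4055] = 3.1624

$3.16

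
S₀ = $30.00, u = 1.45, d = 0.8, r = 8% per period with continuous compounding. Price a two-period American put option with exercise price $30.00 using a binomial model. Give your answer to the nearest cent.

$3.12

Risk-neutral probability p = (e^0.08 − 0.8)/(1.45 − 0.8) = 0.2833/0.6500 = 0.4358
Terminal stock prices: S_uu = 63.08, S_ud = 34.8, S_dd = 19.2
Terminal payoffs (K − S): max(-33.08, 0) = 0, max(-4.8, 0) = 0, max(10.8, 0) = 10.8
Node u (S = 43.5): continuation = e^(−0.08)·[0.4358·0.0000 + 0.5642·0.0000] = 0.0000; exercise value = 0.0000 ≤ continuation, so V_u = 0.0000
Node d (S = 24): continuation = e^(−0.08)·[0.4358·0.0000 + 0.5642·10.8000] = 5.6246; exercise value = 6.0000 > continuation, so V_d = 6.0000 (exercise)
Node 0 (S = 30): continuation = e^(−0.08)·[0.4358·0.0000 + 0.5642·6.0000] = 3.1248; exercise value = 0.0000 ≤ continuation, so V_0 = 3.1248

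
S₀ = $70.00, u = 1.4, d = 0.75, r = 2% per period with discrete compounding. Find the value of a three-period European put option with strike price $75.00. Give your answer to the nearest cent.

Risk-neutral probability p = (1 + 0.02 − 0.75)/(1.4 − 0.75) = 0.2700/0.6500 = 0.4154
Terminal stock prices: S_uuu = 192.1, S_uud = 102.9, S_udd = 55.12, S_ddd = 29.53
Terminal payoffs (K − S): max(-117.1, 0) = 0, max(-27.9, 0) = 0, max(19.88, 0) = 19.88, max(45.47, 0) = 45.47
Node uu (S = 137.2): V_uu = 1/1.02·[0.4154·0.0000 + 0.5846·0.0000] = 0.0000
Node ud (S = 73.5): V_ud = 1/1.02·[0.4154·0.0000 + 0.5846·19.8750] = 11.3914
Node dd (S = 39.38): V_dd = 1/1.02·[0.4154·19.8750 + 0.5846·45.4688] = 34.1544
Node u (S = 98): V_u = 1/1.02·[0.4154·0.0000 + 0.5846·11.3914] = 6.5290
Node d (S = 52.5): V_d = 1/1.02·[0.4154·11.3914 + 0.5846·34.1544] = 24.2147
Node 0 (S = 70): V_0 = 1/1.02·[0.4154·6.5290 + 0.5846·24.2147] = 16.5376

$16.54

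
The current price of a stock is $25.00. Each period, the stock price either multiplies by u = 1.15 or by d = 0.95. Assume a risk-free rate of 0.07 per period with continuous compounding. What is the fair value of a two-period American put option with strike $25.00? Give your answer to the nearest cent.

Risk-neutral probability p = (e^0.07 − 0.95)/(1.15 − 0.95) = 0.1225/0.2000 = 0.6125
Terminal stock prices: S_uu = 33.06, S_ud = 27.31, S_dd = 22.56
Terminal payoffs (K − S): max(-8.062, 0) = 0, max(-2.312, 0) = 0, max(2.438, 0) = 2.438
Node u (S = 28.75): continuation = e^(−0.07)·[0.6125·0.0000 + 0.3875·0.0000] = 0.0000; exercise value = 0.0000 ≤ continuation, so V_u = 0.0000
Node d (S = 23.75): continuation = e^(−0.07)·[0.6125·0.0000 + 0.3875·2.4375] = 0.8806; exercise value = 1.2500 > continuation, so V_d = 1.2500 (exercise)
Node 0 (S = 25): continuation = e^(−0.07)·[0.6125·0.0000 + 0.3875·1.2500] = 0.4516; exercise value = 0.0000 ≤ continuation, so V_0 = 0.4516

$0.45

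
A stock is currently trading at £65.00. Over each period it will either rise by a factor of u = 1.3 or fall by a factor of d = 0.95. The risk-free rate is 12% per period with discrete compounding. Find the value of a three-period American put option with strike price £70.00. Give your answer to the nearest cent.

Risk-neutral probability p = (1 + 0.12 − 0.95)/(1.3 − 0.95) = 0.1700/0.3500 = 0.4857
Terminal stock prices: S_uuu = 142.8, S_uud = 104.4, S_udd = 76.26, S_ddd = 55.73
Terminal payoffs (K − S): max(-72.81, 0) = 0, max(-34.36, 0) = 0, max(-6.261, 0) = 0, max(14.27, 0) = 14.27
Node uu (S = 109.9): continuation = 1/1.12·[0.4857·0.0000 + 0.5143·0.0000] = 0.0000; exercise value = 0.0000 ≤ continuation, so V_uu = 0.0000
Node ud (S = 80.27): continuation = 1/1.12·[0.4857·0.0000 + 0.5143·0.0000] = 0.0000; exercise value = 0.0000 ≤ continuation, so V_ud = 0.0000
Node dd (S = 58.66): continuation = 1/1.12·[0.4857·0.0000 + 0.5143·14.2706] = 6.5528; exercise value = 11.3375 > continuation, so V_dd = 11.3375 (exercise)
Node u (S = 84.5): continuation = 1/1.12·[0.4857·0.0000 + 0.5143·0.0000] = 0.0000; exercise value = 0.0000 ≤ continuation, so V_u = 0.0000
Node d (S = 61.75): continuation = 1/1.12·[0.4857·0.0000 + 0.5143·11.3375] = 5.2060; exercise value = 8.2500 > continuation, so V_d = 8.2500 (exercise)
Node 0 (S = 65): continuation = 1/1.12·[0.4857·0.0000 + 0.5143·8.2500] = 3.7883; exercise value = 5.0000 > continuation, so V_0 = 5.0000 (exercise)

£5.00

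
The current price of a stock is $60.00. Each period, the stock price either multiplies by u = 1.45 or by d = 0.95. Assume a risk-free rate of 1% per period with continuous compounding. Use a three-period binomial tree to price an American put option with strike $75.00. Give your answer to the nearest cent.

$15.82

Risk-neutral probability p = (e^0.01 − 0.95)/(1.45 − 0.95) = 0.0601/0.5000 = 0.1201
Terminal stock prices: S_uuu = 182.9, S_uud = 119.8, S_udd = 78.52, S_ddd = 51.44
Terminal payoffs (K − S): max(-107.9, 0) = 0, max(-44.84, 0) = 0, max(-3.517, 0) = 0, max(23.56, 0) = 23.56
Node uu (S = 126.2): continuation = e^(−0.01)·[0.1201·0.0000 + 0.8799·0.0000] = 0.0000; exercise value = 0.0000 ≤ continuation, so V_uu = 0.0000
Node ud (S = 82.65): continuation = e^(−0.01)·[0.1201·0.0000 + 0.8799·0.0000] = 0.0000; exercise value = 0.0000 ≤ continuation, so V_ud = 0.0000
Node dd (S = 54.15): continuation = e^(−0.01)·[0.1201·0.0000 + 0.8799·23.5575] = 20.5220; exercise value = 20.8500 > continuation, so V_dd = 20.8500 (exercise)
Node u (S = 87): continuation = e^(−0.01)·[0.1201·0.0000 + 0.8799·0.0000] = 0.0000; exercise value = 0.0000 ≤ continuation, so V_u = 0.0000
Node d (S = 57): continuation = e^(−0.01)·[0.1201·0.0000 + 0.8799·20.8500] = 18.1634; exercise value = 18.0000 ≤ continuation, so V_d = 18.1634
Node 0 (S = 60): continuation = e^(−0.01)·[0.1201·0.0000 + 0.8799·18.1634] = 15.8229; exercise value = 15.0000 ≤ continuation, so V_0 = 15.8229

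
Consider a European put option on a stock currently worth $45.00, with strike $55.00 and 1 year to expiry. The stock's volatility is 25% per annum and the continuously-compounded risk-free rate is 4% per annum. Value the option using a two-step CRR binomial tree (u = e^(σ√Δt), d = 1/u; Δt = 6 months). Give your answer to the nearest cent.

CRR parameters: u = e^(σ√Δt) = e^(0.25·√0.5) = 1.1934, d = 1/u = 0.8380
Per-period rate: rΔt = 0.04·0.5 = 0.02, so R = e^0.02 = 1.0202
Risk-neutral probability p = (e^0.02 − 0.8380)/(1.1934 − 0.8380) = 0.1822/0.3554 = 0.5128
Terminal stock prices: S_uu = 64.09, S_ud = 45, S_dd = 31.6
Terminal payoffs (K − S): max(-9.085, 0) = 0, max(10, 0) = 10, max(23.4, 0) = 23.4
Node u (S = 53.7): V_u = e^(−0.02)·[0.5128·0.0000 + 0.4872·10.0000] = 4.7759
Node d (S = 37.71): V_d = e^(−0.02)·[0.5128·10.0000 + 0.4872·23.4015] = 16.2024
Node 0 (S = 45): V_0 = e^(−0.02)·[0.5128·4.7759 + 0.4872·16.2024] = 10.1385

$10.14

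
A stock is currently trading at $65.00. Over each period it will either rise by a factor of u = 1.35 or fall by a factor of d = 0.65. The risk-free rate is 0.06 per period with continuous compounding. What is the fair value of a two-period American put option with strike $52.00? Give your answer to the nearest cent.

Risk-neutral probability p = (e^0.06 − 0.65)/(1.35 − 0.65) = 0.4118/0.7000 = 0.5883
Terminal stock prices: S_uu = 118.5, S_ud = 57.04, S_dd = 27.46
Terminal payoffs (K − S): max(-66.46, 0) = 0, max(-5.038, 0) = 0, max(24.54, 0) = 24.54
Node u (S = 87.75): continuation = e^(−0.06)·[0.5883·0.0000 + 0.4117·0.0000] = 0.0000; exercise value = 0.0000 ≤ continuation, so V_u = 0.0000
Node d (S = 42.25): continuation = e^(−0.06)·[0.5883·0.0000 + 0.4117·24.5375] = 9.5129; exercise value = 9.7500 > continuation, so V_d = 9.7500 (exercise)
Node 0 (S = 65): continuation = e^(−0.06)·[0.5883·0.0000 + 0.4117·9.7500] = 3.7800; exercise value = 0.0000 ≤ continuation, so V_0 = 3.7800

$3.78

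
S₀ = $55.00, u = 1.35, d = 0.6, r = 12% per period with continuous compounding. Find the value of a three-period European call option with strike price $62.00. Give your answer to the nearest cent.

Risk-neutral probability p = (e^0.12 − 0.6)/(1.35 − 0.6) = 0.5275/0.7500 = 0.7033
Terminal stock prices: S_uuu = 135.3, S_uud = 60.14, S_udd = 26.73, S_ddd = 11.88
Terminal payoffs (S − K): max(73.32, 0) = 73.32, max(-1.857, 0) = 0, max(-35.27, 0) = 0, max(-50.12, 0) = 0
Node uu (S = 100.2): V_uu = e^(−0.12)·[0.7033·73.3206 + 0.2967·0.0000] = 45.7372
Node ud (S = 44.55): V_ud = e^(−0.12)·[0.7033·0.0000 + 0.2967·0.0000] = 0.0000
Node dd (S = 19.8): V_dd = e^(−0.12)·[0.7033·0.0000 + 0.2967·0.0000] = 0.0000
Node u (S = 74.25): V_u = e^(−0.12)·[0.7033·45.7372 + 0.2967·0.0000] = 28.5307
Node d (S = 33): V_d = e^(−0.12)·[0.7033·0.0000 + 0.2967·0.0000] = 0.0000
Node 0 (S = 55): V_0 = e^(−0.12)·[0.7033·28.5307 + 0.2967·0.0000] = 17.7974

$17.80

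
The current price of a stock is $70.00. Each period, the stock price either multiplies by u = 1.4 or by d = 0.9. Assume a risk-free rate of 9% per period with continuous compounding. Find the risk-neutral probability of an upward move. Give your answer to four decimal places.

Risk-neutral probability p = (e^0.09 − 0.9)/(1.4 − 0.9) = 0.1942/0.5000 = 0.3883

p = 0.3883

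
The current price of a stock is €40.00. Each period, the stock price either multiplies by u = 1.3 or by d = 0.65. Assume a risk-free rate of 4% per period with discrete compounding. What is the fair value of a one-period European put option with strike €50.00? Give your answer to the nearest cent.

€9.23

Risk-neutral probability p = (1 + 0.04 − 0.65)/(1.3 − 0.65) = 0.3900/0.6500 = 0.6000
Terminal stock prices: S_u = 52, S_d = 26
Terminal payoffs (K − S): max(-2, 0) = 0, max(24, 0) = 24
Node 0 (S = 40): V_0 = 1/1.04·[0.6000·0.0000 + 0.4000·24.0000] = 9.2308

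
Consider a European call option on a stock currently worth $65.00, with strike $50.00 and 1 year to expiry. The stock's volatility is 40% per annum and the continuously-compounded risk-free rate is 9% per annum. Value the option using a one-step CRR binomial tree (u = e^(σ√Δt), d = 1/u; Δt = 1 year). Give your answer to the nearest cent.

CRR parameters: u = e^(σ√Δt) = e^(0.4·√1) = 1.4918, d = 1/u = 0.6703
Per-period rate: rΔt = 0.09·1 = 0.09, so R = e^0.09 = 1.0942
Risk-neutral probability p = (e^0.09 − 0.6703)/(1.4918 − 0.6703) = 0.4239/0.8215 = 0.5159
Terminal stock prices: S_u = 96.97, S_d = 43.57
Terminal payoffs (S − K): max(46.97, 0) = 46.97, max(-6.429, 0) = 0
Node 0 (S = 65): V_0 = e^(−0.09)·[0.5159·46.9686 + 0.4841·0.0000] = 22.1477

$22.15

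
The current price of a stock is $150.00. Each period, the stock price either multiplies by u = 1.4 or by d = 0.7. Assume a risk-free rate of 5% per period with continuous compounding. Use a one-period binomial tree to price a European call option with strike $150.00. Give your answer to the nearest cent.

Risk-neutral probability p = (e^0.05 − 0.7)/(1.4 − 0.7) = 0.3513/0.7000 = 0.5018
Terminal stock prices: S_u = 210, S_d = 105
Terminal payoffs (S − K): max(60, 0) = 60, max(-45, 0) = 0
Node 0 (S = 150): V_0 = e^(−0.05)·[0.5018·60.0000 + 0.4982·0.0000] = 28.6405

$28.64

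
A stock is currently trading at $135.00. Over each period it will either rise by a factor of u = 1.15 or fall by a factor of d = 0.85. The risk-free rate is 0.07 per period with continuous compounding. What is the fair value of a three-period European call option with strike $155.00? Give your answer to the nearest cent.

Risk-neutral probability p = (e^0.07 − 0.85)/(1.15 − 0.85) = 0.2225/0.3000 = 0.7417
Terminal stock prices: S_uuu = 205.3, S_uud = 151.8, S_udd = 112.2, S_ddd = 82.91
Terminal payoffs (S − K): max(50.32, 0) = 50.32, max(-3.243, 0) = 0, max(-42.83, 0) = 0, max(-72.09, 0) = 0
Node uu (S = 178.5): V_uu = e^(−0.07)·[0.7417·50.3181 + 0.2583·0.0000] = 34.7975
Node ud (S = 132): V_ud = e^(−0.07)·[0.7417·0.0000 + 0.2583·0.0000] = 0.0000
Node dd (S = 97.54): V_dd = e^(−0.07)·[0.7417·0.0000 + 0.2583·0.0000] = 0.0000
Node u (S = 155.2): V_u = e^(−0.07)·[0.7417·34.7975 + 0.2583·0.0000] = 24.0643
Node d (S = 114.8): V_d = e^(−0.07)·[0.7417·0.0000 + 0.2583·0.0000] = 0.0000
Node 0 (S = 135): V_0 = e^(−0.07)·[0.7417·24.0643 + 0.2583·0.0000] = 16.6417

$16.64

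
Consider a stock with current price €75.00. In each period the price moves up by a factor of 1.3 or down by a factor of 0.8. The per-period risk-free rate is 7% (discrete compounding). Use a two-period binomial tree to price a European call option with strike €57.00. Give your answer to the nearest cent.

Risk-neutral probability p = (1 + 0.07 − 0.8)/(1.3 − 0.8) = 0.2700/0.5000 = 0.5400
Terminal stock prices: S_uu = 126.8, S_ud = 78, S_dd = 48
Terminal payoffs (S − K): max(69.75, 0) = 69.75, max(21, 0) = 21, max(-9, 0) = 0
Node u (S = 97.5): V_u = 1/1.07·[0.5400·69.7500 + 0.4600·21.0000] = 44.2290
Node d (S = 60): V_d = 1/1.07·[0.5400·21.0000 + 0.4600·0.0000] = 10.5981
Node 0 (S = 75): V_0 = 1/1.07·[0.5400·44.2290 + 0.4600·10.5981] = 26.8774

€26.88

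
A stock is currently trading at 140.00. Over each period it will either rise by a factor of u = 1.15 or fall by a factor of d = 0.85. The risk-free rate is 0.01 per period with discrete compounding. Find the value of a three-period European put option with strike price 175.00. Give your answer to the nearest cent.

Risk-neutral probability p = (1 + 0.01 − 0.85)/(1.15 − 0.85) = 0.1600/0.3000 = 0.5333
Terminal stock prices: S_uuu = 212.9, S_uud = 157.4, S_udd = 116.3, S_ddd = 85.98
Terminal payoffs (K − S): max(-37.92, 0) = 0, max(17.62, 0) = 17.62, max(58.68, 0) = 58.68, max(89.02, 0) = 89.02
Node uu (S = 185.1): V_uu = 1/1.01·[0.5333·0.0000 + 0.4667·17.6225] = 8.1424
Node ud (S = 136.8): V_ud = 1/1.01·[0.5333·17.6225 + 0.4667·58.6775] = 36.4173
Node dd (S = 101.1): V_dd = 1/1.01·[0.5333·58.6775 + 0.4667·89.0225] = 72.1173
Node u (S = 161): V_u = 1/1.01·[0.5333·8.1424 + 0.4667·36.4173] = 21.1261
Node d (S = 119): V_d = 1/1.01·[0.5333·36.4173 + 0.4667·72.1173] = 52.5518
Node 0 (S = 140): V_0 = 1/1.01·[0.5333·21.1261 + 0.4667·52.5518] = 35.4371

35.44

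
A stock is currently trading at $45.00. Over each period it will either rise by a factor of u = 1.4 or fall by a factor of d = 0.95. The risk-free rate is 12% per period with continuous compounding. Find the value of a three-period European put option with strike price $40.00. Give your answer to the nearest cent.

$0.22

Risk-neutral probability p = (e^0.12 − 0.95)/(1.4 − 0.95) = 0.1775/0.4500 = 0.3944
Terminal stock prices: S_uuu = 123.5, S_uud = 83.79, S_udd = 56.86, S_ddd = 38.58
Terminal payoffs (K − S): max(-83.48, 0) = 0, max(-43.79, 0) = 0, max(-16.86, 0) = 0, max(1.418, 0) = 1.418
Node uu (S = 88.2): V_uu = e^(−0.12)·[0.3944·0.0000 + 0.6056·0.0000] = 0.0000
Node ud (S = 59.85): V_ud = e^(−0.12)·[0.3944·0.0000 + 0.6056·0.0000] = 0.0000
Node dd (S = 40.61): V_dd = e^(−0.12)·[0.3944·0.0000 + 0.6056·1.4181] = 0.7617
Node u (S = 63): V_u = e^(−0.12)·[0.3944·0.0000 + 0.6056·0.0000] = 0.0000
Node d (S = 42.75): V_d = e^(−0.12)·[0.3944·0.0000 + 0.6056·0.7617] = 0.4091
Node 0 (S = 45): V_0 = e^(−0.12)·[0.3944·0.0000 + 0.6056·0.4091] = 0.2197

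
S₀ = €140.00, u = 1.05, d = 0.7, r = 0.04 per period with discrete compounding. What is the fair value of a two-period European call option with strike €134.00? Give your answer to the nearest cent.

Risk-neutral probability p = (1 + 0.04 − 0.7)/(1.05 − 0.7) = 0.3400/0.3500 = 0.9714
Terminal stock prices: S_uu = 154.3, S_ud = 102.9, S_dd = 68.6
Terminal payoffs (S − K): max(20.35, 0) = 20.35, max(-31.1, 0) = 0, max(-65.4, 0) = 0
Node u (S = 147): V_u = 1/1.04·[0.9714·20.3500 + 0.0286·0.0000] = 19.0082
Node d (S = 98): V_d = 1/1.04·[0.9714·0.0000 + 0.0286·0.0000] = 0.0000
Node 0 (S = 140): V_0 = 1/1.04·[0.9714·19.0082 + 0.0286·0.0000] = 17.7550

€17.75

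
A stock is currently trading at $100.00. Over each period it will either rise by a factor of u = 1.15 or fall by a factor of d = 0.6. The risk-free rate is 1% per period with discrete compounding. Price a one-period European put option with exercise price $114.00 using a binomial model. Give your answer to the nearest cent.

$13.61

Risk-neutral probability p = (1 + 0.01 − 0.6)/(1.15 − 0.6) = 0.4100/0.5500 = 0.7455
Terminal stock prices: S_u = 115, S_d = 60
Terminal payoffs (K − S): max(-1, 0) = 0, max(54, 0) = 54
Node 0 (S = 100): V_0 = 1/1.01·[0.7455·0.0000 + 0.2545·54.0000] = 13.6094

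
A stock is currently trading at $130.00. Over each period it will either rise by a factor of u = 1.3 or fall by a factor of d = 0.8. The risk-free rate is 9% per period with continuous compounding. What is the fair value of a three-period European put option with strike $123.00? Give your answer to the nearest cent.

$6.39

Risk-neutral probability p = (e^0.09 − 0.8)/(1.3 − 0.8) = 0.2942/0.5000 = 0.5883
Terminal stock prices: S_uuu = 285.6, S_uud = 175.8, S_udd = 108.2, S_ddd = 66.56
Terminal payoffs (K − S): max(-162.6, 0) = 0, max(-52.76, 0) = 0, max(14.84, 0) = 14.84, max(56.44, 0) = 56.44
Node uu (S = 219.7): V_uu = e^(−0.09)·[0.5883·0.0000 + 0.4117·0.0000] = 0.0000
Node ud (S = 135.2): V_ud = e^(−0.09)·[0.5883·0.0000 + 0.4117·14.8400] = 5.5831
Node dd (S = 83.2): V_dd = e^(−0.09)·[0.5883·14.8400 + 0.4117·56.4400] = 29.2135
Node u (S = 169): V_u = e^(−0.09)·[0.5883·0.0000 + 0.4117·5.5831] = 2.1005
Node d (S = 104): V_d = e^(−0.09)·[0.5883·5.5831 + 0.4117·29.2135] = 13.9928
Node 0 (S = 130): V_0 = e^(−0.09)·[0.5883·2.1005 + 0.4117·13.9928] = 6.3939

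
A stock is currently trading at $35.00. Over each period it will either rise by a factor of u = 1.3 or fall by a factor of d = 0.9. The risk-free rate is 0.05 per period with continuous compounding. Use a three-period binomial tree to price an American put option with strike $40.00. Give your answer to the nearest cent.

Risk-neutral probability p = (e^0.05 − 0.9)/(1.3 − 0.9) = 0.1513/0.4000 = 0.3782
Terminal stock prices: S_uuu = 76.89, S_uud = 53.24, S_udd = 36.86, S_ddd = 25.52
Terminal payoffs (K − S): max(-36.89, 0) = 0, max(-13.24, 0) = 0, max(3.145, 0) = 3.145, max(14.48, 0) = 14.48
Node uu (S = 59.15): continuation = e^(−0.05)·[0.3782·0.0000 + 0.6218·0.0000] = 0.0000; exercise value = 0.0000 ≤ continuation, so V_uu = 0.0000
Node ud (S = 40.95): continuation = e^(−0.05)·[0.3782·0.0000 + 0.6218·3.1450] = 1.8603; exercise value = 0.0000 ≤ continuation, so V_ud = 1.8603
Node dd (S = 28.35): continuation = e^(−0.05)·[0.3782·3.1450 + 0.6218·14.4850] = 9.6992; exercise value = 11.6500 > continuation, so V_dd = 11.6500 (exercise)
Node u (S = 45.5): continuation = e^(−0.05)·[0.3782·0.0000 + 0.6218·1.8603] = 1.1003; exercise value = 0.0000 ≤ continuation, so V_u = 1.1003
Node d (S = 31.5): continuation = e^(−0.05)·[0.3782·1.8603 + 0.6218·11.6500] = 7.5601; exercise value = 8.5000 > continuation, so V_d = 8.5000 (exercise)
Node 0 (S = 35): continuation = e^(−0.05)·[0.3782·1.1003 + 0.6218·8.5000] = 5.4235; exercise value = 5.0000 ≤ continuation, so V_0 = 5.4235

$5.42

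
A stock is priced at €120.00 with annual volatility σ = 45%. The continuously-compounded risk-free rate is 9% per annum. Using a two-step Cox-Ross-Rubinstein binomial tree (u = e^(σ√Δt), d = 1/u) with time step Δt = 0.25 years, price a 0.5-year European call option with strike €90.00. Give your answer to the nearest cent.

CRR parameters: u = e^(σ√Δt) = e^(0.45·√0.25) = 1.2523, d = 1/u = 0.7985
Per-period rate: rΔt = 0.09·0.25 = 0.0225, so R = e^0.0225 = 1.0228
Risk-neutral probability p = (e^0.0225 − 0.7985)/(1.2523 − 0.7985) = 0.2242/0.4538 = 0.4941
Terminal stock prices: S_uu = 188.2, S_ud = 120, S_dd = 76.52
Terminal payoffs (S − K): max(98.2, 0) = 98.2, max(30, 0) = 30, max(-13.48, 0) = 0
Node u (S = 150.3): V_u = e^(−0.0225)·[0.4941·98.1975 + 0.5059·30.0000] = 62.2811
Node d (S = 95.82): V_d = e^(−0.0225)·[0.4941·30.0000 + 0.5059·0.0000] = 14.4940
Node 0 (S = 120): V_0 = e^(−0.0225)·[0.4941·62.2811 + 0.5059·14.4940] = 37.2592

€37.26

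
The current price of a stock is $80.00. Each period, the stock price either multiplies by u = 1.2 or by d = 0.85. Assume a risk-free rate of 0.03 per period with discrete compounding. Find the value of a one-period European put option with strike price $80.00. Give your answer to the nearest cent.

$5.66

Risk-neutral probability p = (1 + 0.03 − 0.85)/(1.2 − 0.85) = 0.1800/0.3500 = 0.5143
Terminal stock prices: S_u = 96, S_d = 68
Terminal payoffs (K − S): max(-16, 0) = 0, max(12, 0) = 12
Node 0 (S = 80): V_0 = 1/1.03·[0.5143·0.0000 + 0.4857·12.0000] = 5.6588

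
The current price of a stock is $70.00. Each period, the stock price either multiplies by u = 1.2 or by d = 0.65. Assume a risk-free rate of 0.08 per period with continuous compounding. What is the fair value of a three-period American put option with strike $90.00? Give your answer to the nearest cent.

Risk-neutral probability p = (e^0.08 − 0.65)/(1.2 − 0.65) = 0.4333/0.5500 = 0.7878
Terminal stock prices: S_uuu = 121, S_uud = 65.52, S_udd = 35.49, S_ddd = 19.22
Terminal payoffs (K − S): max(-30.96, 0) = 0, max(24.48, 0) = 24.48, max(54.51, 0) = 54.51, max(70.78, 0) = 70.78
Node uu (S = 100.8): continuation = e^(−0.08)·[0.7878·0.0000 + 0.2122·24.4800] = 4.7954; exercise value = 0.0000 ≤ continuation, so V_uu = 4.7954
Node ud (S = 54.6): continuation = e^(−0.08)·[0.7878·24.4800 + 0.2122·54.5100] = 28.4805; exercise value = 35.4000 > continuation, so V_ud = 35.4000 (exercise)
Node dd (S = 29.58): continuation = e^(−0.08)·[0.7878·54.5100 + 0.2122·70.7763] = 53.5055; exercise value = 60.4250 > continuation, so V_dd = 60.4250 (exercise)
Node u (S = 84): continuation = e^(−0.08)·[0.7878·4.7954 + 0.2122·35.4000] = 10.4218; exercise value = 6.0000 ≤ continuation, so V_u = 10.4218
Node d (S = 45.5): continuation = e^(−0.08)·[0.7878·35.4000 + 0.2122·60.4250] = 37.5805; exercise value = 44.5000 > continuation, so V_d = 44.5000 (exercise)
Node 0 (S = 70): continuation = e^(−0.08)·[0.7878·10.4218 + 0.2122·44.5000] = 16.2962; exercise value = 20.0000 > continuation, so V_0 = 20.0000 (exercise)

$20.00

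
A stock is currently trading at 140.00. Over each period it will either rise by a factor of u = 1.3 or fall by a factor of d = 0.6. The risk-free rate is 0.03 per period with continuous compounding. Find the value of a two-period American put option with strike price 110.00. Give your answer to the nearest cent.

9.89

Risk-neutral probability p = (e^0.03 − 0.6)/(1.3 − 0.6) = 0.4305/0.7000 = 0.6149
Terminal stock prices: S_uu = 236.6, S_ud = 109.2, S_dd = 50.4
Terminal payoffs (K − S): max(-126.6, 0) = 0, max(0.8, 0) = 0.8, max(59.6, 0) = 59.6
Node u (S = 182): continuation = e^(−0.03)·[0.6149·0.0000 + 0.3851·0.8000] = 0.2989; exercise value = 0.0000 ≤ continuation, so V_u = 0.2989
Node d (S = 84): continuation = e^(−0.03)·[0.6149·0.8000 + 0.3851·59.6000] = 22.7490; exercise value = 26.0000 > continuation, so V_d = 26.0000 (exercise)
Node 0 (S = 140): continuation = e^(−0.03)·[0.6149·0.2989 + 0.3851·26.0000] = 9.8942; exercise value = 0.0000 ≤ continuation, so V_0 = 9.8942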